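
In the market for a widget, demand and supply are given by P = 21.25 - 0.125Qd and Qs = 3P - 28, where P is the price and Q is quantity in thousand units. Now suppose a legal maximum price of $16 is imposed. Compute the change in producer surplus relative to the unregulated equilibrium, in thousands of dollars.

-46

Rearranging demand gives Qd = 170 - 8P. Without the control the market clears where 170 - 8P = 3P - 28, i.e. P* = 18 and Q* = 26.
Since 16 < 18, the ceiling is binding.
At P = 16: Qd = 170 - 8·16 = 42 and Qs = 3·16 - 28 = 20.
Producer surplus without the control is ½ · (18 - 28/3) · 26 = 338/3.
With the ceiling, producers sell 20 units at 16, so PS = ½ · (16 - 28/3) · 20 = 200/3.
Change in producer surplus = 200/3 - 338/3 = -46.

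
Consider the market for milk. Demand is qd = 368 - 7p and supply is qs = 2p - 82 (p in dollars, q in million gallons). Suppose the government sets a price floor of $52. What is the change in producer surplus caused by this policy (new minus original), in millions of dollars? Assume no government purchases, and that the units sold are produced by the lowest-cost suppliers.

Equilibrium: 368 - 7p = 2p - 82, so 450 = 9p and p* = 50, q* = 18.
Since 52 > 50, the floor is binding.
At p = 52: qd = 368 - 7·52 = 4 and qs = 2·52 - 82 = 22.
Producer surplus without the control is ½ · (50 - 41) · 18 = 81.
With the floor, 4 units are sold at 52. The supply price at q = 4 is 43, so PS = ½ · [(52 - 41) + (52 - 43)] · 4 = 40.
Change in producer surplus = 40 - 81 = -41.

-41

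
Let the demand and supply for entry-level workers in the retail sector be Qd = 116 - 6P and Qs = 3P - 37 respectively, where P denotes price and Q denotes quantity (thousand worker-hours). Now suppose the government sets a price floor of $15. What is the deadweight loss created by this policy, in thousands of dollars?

Without the control the market clears where 116 - 6P = 3P - 37, i.e. P* = 17 and Q* = 14.
Since 15 is below P* = 17, the floor does not bind and the free-market outcome prevails.
Since the control does not bind, no trades are prevented and deadweight loss is zero.

0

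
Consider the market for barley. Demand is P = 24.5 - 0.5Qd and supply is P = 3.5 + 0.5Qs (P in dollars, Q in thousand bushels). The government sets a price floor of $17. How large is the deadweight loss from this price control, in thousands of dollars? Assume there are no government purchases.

Rearranging demand gives Qd = 49 - 2P; rearranging supply gives Qs = 2P - 7. In a free market, 49 - 2P = 2P - 7 gives the equilibrium P* = 14, Q* = 21.
The floor of 17 is above the equilibrium price 14, so it binds.
At P = 17: Qd = 49 - 2·17 = 15 and Qs = 2·17 - 7 = 27.
Quantity traded falls to 15. At Q = 15 the demand price is (49 - 15)/2 = 17 and the supply price is (7 + 15)/2 = 11.
Deadweight loss = ½ · (17 - 11) · (21 - 15) = ½ · 6 · 6 = 18.

18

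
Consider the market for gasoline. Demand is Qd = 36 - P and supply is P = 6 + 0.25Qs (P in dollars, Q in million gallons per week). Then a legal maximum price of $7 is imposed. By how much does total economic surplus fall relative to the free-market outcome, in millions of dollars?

Rearranging supply gives Qs = 4P - 24. In a free market, 36 - P = 4P - 24 gives the equilibrium P* = 12, Q* = 24.
Because the ceiling (7) lies below the market-clearing price, it is binding.
At P = 7: Qd = 36 - 7 = 29 and Qs = 4·7 - 24 = 4.
Quantity traded falls to 4. At Q = 4 the demand price is 36 - 4 = 32 and the supply price is (24 + 4)/4 = 7.
Deadweight loss = ½ · (32 - 7) · (24 - 4) = ½ · 25 · 20 = 250.

250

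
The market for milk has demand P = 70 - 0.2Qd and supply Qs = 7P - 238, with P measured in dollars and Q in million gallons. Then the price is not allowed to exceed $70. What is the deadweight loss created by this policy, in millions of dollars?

0

Rearranging demand gives Qd = 350 - 5P. Equilibrium: 350 - 5P = 7P - 238, so 588 = 12P and P* = 49, Q* = 105.
The ceiling of 70 is above the equilibrium price 49, so it is not binding; the market clears at P* = 49, Q* = 105.
Since the control does not bind, no trades are prevented and deadweight loss is zero.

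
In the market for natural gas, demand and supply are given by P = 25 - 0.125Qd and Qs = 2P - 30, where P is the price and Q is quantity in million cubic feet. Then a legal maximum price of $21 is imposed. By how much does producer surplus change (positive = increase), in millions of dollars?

-28

Rearranging demand gives Qd = 200 - 8P. In a free market, 200 - 8P = 2P - 30 gives the equilibrium P* = 23, Q* = 16.
Since 21 < 23, the ceiling is binding.
At P = 21: Qd = 200 - 8·21 = 32 and Qs = 2·21 - 30 = 12.
Producer surplus without the control is ½ · (23 - 15) · 16 = 64.
With the ceiling, producers sell 12 units at 21, so PS = ½ · (21 - 15) · 12 = 36.
Change in producer surplus = 36 - 64 = -28.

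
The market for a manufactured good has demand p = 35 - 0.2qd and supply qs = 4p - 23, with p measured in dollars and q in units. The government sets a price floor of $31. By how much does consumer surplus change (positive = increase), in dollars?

Rearranging demand gives qd = 175 - 5p. Equilibrium: 175 - 5p = 4p - 23, so 198 = 9p and p* = 22, q* = 65.
Since 31 > 22, the floor is binding.
At p = 31: qd = 175 - 5·31 = 20 and qs = 4·31 - 23 = 101.
Consumer surplus without the control is ½ · (35 - 22) · 65 = 422.5.
With the floor, consumers buy 20 units at 31, so CS = ½ · (35 - 31) · 20 = 40.
Change in consumer surplus = 40 - 422.5 = -382.5.

-382.5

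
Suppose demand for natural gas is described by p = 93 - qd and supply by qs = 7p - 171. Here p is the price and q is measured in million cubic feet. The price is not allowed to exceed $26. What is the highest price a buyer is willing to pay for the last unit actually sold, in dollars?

82

Rearranging demand gives qd = 93 - p. Equilibrium: 93 - p = 7p - 171, so 264 = 8p and p* = 33, q* = 60.
Since 26 < 33, the ceiling is binding.
At p = 26: qd = 93 - 26 = 67 and qs = 7·26 - 171 = 11.
Only 11 units reach the market. On the demand curve, the marginal buyer's willingness to pay at q = 11 is (93 - 11) = 82.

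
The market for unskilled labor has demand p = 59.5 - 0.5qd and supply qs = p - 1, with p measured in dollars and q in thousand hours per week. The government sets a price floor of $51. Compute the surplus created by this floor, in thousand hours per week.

33

Rearranging demand gives qd = 119 - 2p. Setting quantity demanded equal to quantity supplied, 119 - 2p = p - 1, gives p* = 40 and q* = 39.
Since 51 > 40, the floor is binding.
At p = 51: qd = 119 - 2·51 = 17 and qs = 51 - 1 = 50.
Surplus = qs - qd = 50 - 17 = 33.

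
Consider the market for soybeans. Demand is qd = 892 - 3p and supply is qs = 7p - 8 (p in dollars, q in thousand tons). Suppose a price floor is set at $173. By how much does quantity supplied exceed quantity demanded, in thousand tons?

In a free market, 892 - 3p = 7p - 8 gives the equilibrium p* = 90, q* = 622.
Since 173 > 90, the floor is binding.
At p = 173: qd = 892 - 3·173 = 373 and qs = 7·173 - 8 = 1203.
Surplus = qs - qd = 1203 - 373 = 830.

830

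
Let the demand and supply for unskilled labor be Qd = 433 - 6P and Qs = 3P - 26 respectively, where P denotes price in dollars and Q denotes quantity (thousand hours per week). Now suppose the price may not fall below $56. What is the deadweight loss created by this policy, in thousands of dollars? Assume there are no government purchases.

225

Setting quantity demanded equal to quantity supplied, 433 - 6P = 3P - 26, gives P* = 51 and Q* = 127.
Since 56 > 51, the floor is binding.
At P = 56: Qd = 433 - 6·56 = 97 and Qs = 3·56 - 26 = 142.
Quantity traded falls to 97. At Q = 97 the demand price is (433 - 97)/6 = 56 and the supply price is (26 + 97)/3 = 41.
Deadweight loss = ½ · (56 - 41) · (127 - 97) = ½ · 15 · 30 = 225.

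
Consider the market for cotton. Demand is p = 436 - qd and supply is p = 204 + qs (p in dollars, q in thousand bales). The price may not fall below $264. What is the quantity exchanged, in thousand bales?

Rearranging demand gives qd = 436 - p; rearranging supply gives qs = p - 204. Equilibrium: 436 - p = p - 204, so 640 = 2p and p* = 320, q* = 116.
Since 264 is below p* = 320, the floor does not bind and the free-market outcome prevails.

116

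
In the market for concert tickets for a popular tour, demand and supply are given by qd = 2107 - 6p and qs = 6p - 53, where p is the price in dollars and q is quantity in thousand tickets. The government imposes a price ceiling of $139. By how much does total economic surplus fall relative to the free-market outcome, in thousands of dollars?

10086

Without the control the market clears where 2107 - 6p = 6p - 53, i.e. p* = 180 and q* = 1027.
The ceiling of 139 is below the equilibrium price 180, so it binds.
At p = 139: qd = 2107 - 6·139 = 1273 and qs = 6·139 - 53 = 781.
Quantity traded falls to 781. At q = 781 the demand price is (2107 - 781)/6 = 221 and the supply price is (53 + 781)/6 = 139.
Deadweight loss = ½ · (221 - 139) · (1027 - 781) = ½ · 82 · 246 = 10086.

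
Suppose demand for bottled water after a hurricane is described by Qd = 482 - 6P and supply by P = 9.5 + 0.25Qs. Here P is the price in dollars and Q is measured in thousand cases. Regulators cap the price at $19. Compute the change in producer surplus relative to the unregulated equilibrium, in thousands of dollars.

Rearranging supply gives Qs = 4P - 38. Without the control the market clears where 482 - 6P = 4P - 38, i.e. P* = 52 and Q* = 170.
Because the ceiling (19) lies below the market-clearing price, it is binding.
At P = 19: Qd = 482 - 6·19 = 368 and Qs = 4·19 - 38 = 38.
Producer surplus without the control is ½ · (52 - 9.5) · 170 = 3612.5.
With the ceiling, producers sell 38 units at 19, so PS = ½ · (19 - 9.5) · 38 = 180.5.
Change in producer surplus = 180.5 - 3612.5 = -3432.

-3432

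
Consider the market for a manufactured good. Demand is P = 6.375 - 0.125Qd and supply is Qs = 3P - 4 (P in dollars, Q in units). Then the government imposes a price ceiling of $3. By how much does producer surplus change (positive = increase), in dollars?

-16

Rearranging demand gives Qd = 51 - 8P. In a free market, 51 - 8P = 3P - 4 gives the equilibrium P* = 5, Q* = 11.
Since 3 < 5, the ceiling is binding.
At P = 3: Qd = 51 - 8·3 = 27 and Qs = 3·3 - 4 = 5.
Producer surplus without the control is ½ · (5 - 4/3) · 11 = 121/6.
With the ceiling, producers sell 5 units at 3, so PS = ½ · (3 - 4/3) · 5 = 25/6.
Change in producer surplus = 25/6 - 121/6 = -16.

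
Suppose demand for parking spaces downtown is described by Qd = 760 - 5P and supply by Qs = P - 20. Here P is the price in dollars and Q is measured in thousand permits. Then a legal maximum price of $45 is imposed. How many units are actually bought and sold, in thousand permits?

In a free market, 760 - 5P = P - 20 gives the equilibrium P* = 130, Q* = 110.
The ceiling of 45 is below the equilibrium price 130, so it binds.
At P = 45: Qd = 760 - 5·45 = 535 and Qs = 45 - 20 = 25.
The quantity actually transacted is the short side, supply: 25.

25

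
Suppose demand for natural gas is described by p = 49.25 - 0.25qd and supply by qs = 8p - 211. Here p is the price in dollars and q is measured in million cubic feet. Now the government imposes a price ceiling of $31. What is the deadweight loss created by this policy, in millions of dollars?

108

Rearranging demand gives qd = 197 - 4p. Without the control the market clears where 197 - 4p = 8p - 211, i.e. p* = 34 and q* = 61.
Because the ceiling (31) lies below the market-clearing price, it is binding.
At p = 31: qd = 197 - 4·31 = 73 and qs = 8·31 - 211 = 37.
Quantity traded falls to 37. At q = 37 the demand price is (197 - 37)/4 = 40 and the supply price is (211 + 37)/8 = 31.
Deadweight loss = ½ · (40 - 31) · (61 - 37) = ½ · 9 · 24 = 108.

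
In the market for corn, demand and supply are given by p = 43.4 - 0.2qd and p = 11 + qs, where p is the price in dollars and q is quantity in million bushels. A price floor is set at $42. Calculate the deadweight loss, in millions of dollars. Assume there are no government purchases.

Rearranging demand gives qd = 217 - 5p; rearranging supply gives qs = p - 11. Without the control the market clears where 217 - 5p = p - 11, i.e. p* = 38 and q* = 27.
Since 42 > 38, the floor is binding.
At p = 42: qd = 217 - 5·42 = 7 and qs = 42 - 11 = 31.
Quantity traded falls to 7. At q = 7 the demand price is (217 - 7)/5 = 42 and the supply price is 11 + 7 = 18.
Deadweight loss = ½ · (42 - 18) · (27 - 7) = ½ · 24 · 20 = 240.

240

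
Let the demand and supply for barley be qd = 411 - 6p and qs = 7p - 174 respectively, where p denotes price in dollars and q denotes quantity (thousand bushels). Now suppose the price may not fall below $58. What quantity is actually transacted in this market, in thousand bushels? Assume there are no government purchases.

63

Without the control the market clears where 411 - 6p = 7p - 174, i.e. p* = 45 and q* = 141.
The floor of 58 is above the equilibrium price 45, so it binds.
At p = 58: qd = 411 - 6·58 = 63 and qs = 7·58 - 174 = 232.
The quantity actually transacted is the short side, demand: 63.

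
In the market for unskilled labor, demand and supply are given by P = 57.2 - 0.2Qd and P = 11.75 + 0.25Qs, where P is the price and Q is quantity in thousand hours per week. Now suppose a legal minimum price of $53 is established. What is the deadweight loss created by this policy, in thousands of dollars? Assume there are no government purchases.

1440

Rearranging demand gives Qd = 286 - 5P; rearranging supply gives Qs = 4P - 47. Setting quantity demanded equal to quantity supplied, 286 - 5P = 4P - 47, gives P* = 37 and Q* = 101.
Because the floor (53) lies above the market-clearing price, it is binding.
At P = 53: Qd = 286 - 5·53 = 21 and Qs = 4·53 - 47 = 165.
Quantity traded falls to 21. At Q = 21 the demand price is (286 - 21)/5 = 53 and the supply price is (47 + 21)/4 = 17.
Deadweight loss = ½ · (53 - 17) · (101 - 21) = ½ · 36 · 80 = 1440.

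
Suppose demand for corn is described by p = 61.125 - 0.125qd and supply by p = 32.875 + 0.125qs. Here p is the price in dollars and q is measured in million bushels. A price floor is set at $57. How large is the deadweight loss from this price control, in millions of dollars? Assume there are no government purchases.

800

Rearranging demand gives qd = 489 - 8p; rearranging supply gives qs = 8p - 263. In a free market, 489 - 8p = 8p - 263 gives the equilibrium p* = 47, q* = 113.
The floor of 57 is above the equilibrium price 47, so it binds.
At p = 57: qd = 489 - 8·57 = 33 and qs = 8·57 - 263 = 193.
Quantity traded falls to 33. At q = 33 the demand price is (489 - 33)/8 = 57 and the supply price is (263 + 33)/8 = 37.
Deadweight loss = ½ · (57 - 37) · (113 - 33) = ½ · 20 · 80 = 800.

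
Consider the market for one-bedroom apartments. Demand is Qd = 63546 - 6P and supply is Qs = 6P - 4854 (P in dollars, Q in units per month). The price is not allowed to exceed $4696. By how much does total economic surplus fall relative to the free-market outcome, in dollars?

Without the control the market clears where 63546 - 6P = 6P - 4854, i.e. P* = 5700 and Q* = 29346.
Since 4696 < 5700, the ceiling is binding.
At P = 4696: Qd = 63546 - 6·4696 = 35370 and Qs = 6·4696 - 4854 = 23322.
Quantity traded falls to 23322. At Q = 23322 the demand price is (63546 - 23322)/6 = 6704 and the supply price is (4854 + 23322)/6 = 4696.
Deadweight loss = ½ · (6704 - 4696) · (29346 - 23322) = ½ · 2008 · 6024 = 6048096.

6048096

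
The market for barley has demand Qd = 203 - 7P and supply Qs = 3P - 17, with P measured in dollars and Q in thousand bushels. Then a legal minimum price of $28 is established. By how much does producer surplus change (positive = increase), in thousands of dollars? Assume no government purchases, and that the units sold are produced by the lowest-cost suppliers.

-252

In a free market, 203 - 7P = 3P - 17 gives the equilibrium P* = 22, Q* = 49.
Since 28 > 22, the floor is binding.
At P = 28: Qd = 203 - 7·28 = 7 and Qs = 3·28 - 17 = 67.
Producer surplus without the control is ½ · (22 - 17/3) · 49 = 2401/6.
With the floor, 7 units are sold at 28. The supply price at Q = 7 is 8, so PS = ½ · [(28 - 17/3) + (28 - 8)] · 7 = 889/6.
Change in producer surplus = 889/6 - 2401/6 = -252.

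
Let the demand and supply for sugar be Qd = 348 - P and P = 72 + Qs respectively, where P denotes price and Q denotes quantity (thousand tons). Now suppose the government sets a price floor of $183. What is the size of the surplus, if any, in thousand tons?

0

Rearranging supply gives Qs = P - 72. Setting quantity demanded equal to quantity supplied, 348 - P = P - 72, gives P* = 210 and Q* = 138.
The floor of 183 is below the equilibrium price 210, so it is not binding; the market clears at P* = 210, Q* = 138.
Since the control does not bind, there is no surplus.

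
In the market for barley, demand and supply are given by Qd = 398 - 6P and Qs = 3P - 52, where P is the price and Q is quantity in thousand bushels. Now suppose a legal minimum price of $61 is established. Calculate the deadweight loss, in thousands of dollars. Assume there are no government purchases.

1089

Without the control the market clears where 398 - 6P = 3P - 52, i.e. P* = 50 and Q* = 98.
Because the floor (61) lies above the market-clearing price, it is binding.
At P = 61: Qd = 398 - 6·61 = 32 and Qs = 3·61 - 52 = 131.
Quantity traded falls to 32. At Q = 32 the demand price is (398 - 32)/6 = 61 and the supply price is (52 + 32)/3 = 28.
Deadweight loss = ½ · (61 - 28) · (98 - 32) = ½ · 33 · 66 = 1089.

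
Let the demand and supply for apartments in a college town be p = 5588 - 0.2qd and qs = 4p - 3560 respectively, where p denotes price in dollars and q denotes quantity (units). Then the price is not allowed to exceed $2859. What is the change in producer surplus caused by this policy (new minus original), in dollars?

-5870278

Rearranging demand gives qd = 27940 - 5p. In a free market, 27940 - 5p = 4p - 3560 gives the equilibrium p* = 3500, q* = 10440.
Because the ceiling (2859) lies below the market-clearing price, it is binding.
At p = 2859: qd = 27940 - 5·2859 = 13645 and qs = 4·2859 - 3560 = 7876.
Producer surplus without the control is ½ · (3500 - 890) · 10440 = 13624200.
With the ceiling, producers sell 7876 units at 2859, so PS = ½ · (2859 - 890) · 7876 = 7753922.
Change in producer surplus = 7753922 - 13624200 = -5870278.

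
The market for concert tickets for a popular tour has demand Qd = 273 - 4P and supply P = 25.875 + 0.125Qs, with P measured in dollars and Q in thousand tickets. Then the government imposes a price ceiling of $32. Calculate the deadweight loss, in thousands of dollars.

768

Rearranging supply gives Qs = 8P - 207. Without the control the market clears where 273 - 4P = 8P - 207, i.e. P* = 40 and Q* = 113.
Since 32 < 40, the ceiling is binding.
At P = 32: Qd = 273 - 4·32 = 145 and Qs = 8·32 - 207 = 49.
Quantity traded falls to 49. At Q = 49 the demand price is (273 - 49)/4 = 56 and the supply price is (207 + 49)/8 = 32.
Deadweight loss = ½ · (56 - 32) · (113 - 49) = ½ · 24 · 64 = 768.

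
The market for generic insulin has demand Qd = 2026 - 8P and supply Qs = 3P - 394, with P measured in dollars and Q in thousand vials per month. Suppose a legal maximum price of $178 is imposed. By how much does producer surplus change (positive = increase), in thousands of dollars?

Without the control the market clears where 2026 - 8P = 3P - 394, i.e. P* = 220 and Q* = 266.
Because the ceiling (178) lies below the market-clearing price, it is binding.
At P = 178: Qd = 2026 - 8·178 = 602 and Qs = 3·178 - 394 = 140.
Producer surplus without the control is ½ · (220 - 394/3) · 266 = 35378/3.
With the ceiling, producers sell 140 units at 178, so PS = ½ · (178 - 394/3) · 140 = 9800/3.
Change in producer surplus = 9800/3 - 35378/3 = -8526.

-8526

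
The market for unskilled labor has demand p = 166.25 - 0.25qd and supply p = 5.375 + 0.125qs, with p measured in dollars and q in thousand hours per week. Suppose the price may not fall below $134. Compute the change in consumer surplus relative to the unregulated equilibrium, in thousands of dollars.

Rearranging demand gives qd = 665 - 4p; rearranging supply gives qs = 8p - 43. In a free market, 665 - 4p = 8p - 43 gives the equilibrium p* = 59, q* = 429.
The floor of 134 is above the equilibrium price 59, so it binds.
At p = 134: qd = 665 - 4·134 = 129 and qs = 8·134 - 43 = 1029.
Consumer surplus without the control is ½ · (166.25 - 59) · 429 = 23005.125.
With the floor, consumers buy 129 units at 134, so CS = ½ · (166.25 - 134) · 129 = 2080.125.
Change in consumer surplus = 2080.125 - 23005.125 = -20925.

-20925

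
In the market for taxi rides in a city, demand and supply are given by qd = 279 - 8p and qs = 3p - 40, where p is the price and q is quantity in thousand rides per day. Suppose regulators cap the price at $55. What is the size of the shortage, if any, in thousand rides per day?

Setting quantity demanded equal to quantity supplied, 279 - 8p = 3p - 40, gives p* = 29 and q* = 47.
Since 55 is above p* = 29, the ceiling does not bind and the free-market outcome prevails.
Since the control does not bind, there is no shortage.

0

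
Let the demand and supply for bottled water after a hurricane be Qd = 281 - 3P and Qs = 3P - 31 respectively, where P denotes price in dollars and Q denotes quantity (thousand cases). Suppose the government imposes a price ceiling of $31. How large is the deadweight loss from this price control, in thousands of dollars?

1323

In a free market, 281 - 3P = 3P - 31 gives the equilibrium P* = 52, Q* = 125.
Because the ceiling (31) lies below the market-clearing price, it is binding.
At P = 31: Qd = 281 - 3·31 = 188 and Qs = 3·31 - 31 = 62.
Quantity traded falls to 62. At Q = 62 the demand price is (281 - 62)/3 = 73 and the supply price is (31 + 62)/3 = 31.
Deadweight loss = ½ · (73 - 31) · (125 - 62) = ½ · 42 · 63 = 1323.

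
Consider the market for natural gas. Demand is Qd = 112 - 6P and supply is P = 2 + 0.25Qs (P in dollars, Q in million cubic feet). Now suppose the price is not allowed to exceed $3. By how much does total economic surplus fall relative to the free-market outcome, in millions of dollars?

270

Rearranging supply gives Qs = 4P - 8. Equilibrium: 112 - 6P = 4P - 8, so 120 = 10P and P* = 12, Q* = 40.
Since 3 < 12, the ceiling is binding.
At P = 3: Qd = 112 - 6·3 = 94 and Qs = 4·3 - 8 = 4.
Quantity traded falls to 4. At Q = 4 the demand price is (112 - 4)/6 = 18 and the supply price is (8 + 4)/4 = 3.
Deadweight loss = ½ · (18 - 3) · (40 - 4) = ½ · 15 · 36 = 270.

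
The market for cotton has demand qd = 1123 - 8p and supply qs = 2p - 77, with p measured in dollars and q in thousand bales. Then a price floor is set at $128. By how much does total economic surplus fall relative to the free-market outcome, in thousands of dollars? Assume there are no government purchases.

1280

Setting quantity demanded equal to quantity supplied, 1123 - 8p = 2p - 77, gives p* = 120 and q* = 163.
Because the floor (128) lies above the market-clearing price, it is binding.
At p = 128: qd = 1123 - 8·128 = 99 and qs = 2·128 - 77 = 179.
Quantity traded falls to 99. At q = 99 the demand price is (1123 - 99)/8 = 128 and the supply price is (77 + 99)/2 = 88.
Deadweight loss = ½ · (128 - 88) · (163 - 99) = ½ · 40 · 64 = 1280.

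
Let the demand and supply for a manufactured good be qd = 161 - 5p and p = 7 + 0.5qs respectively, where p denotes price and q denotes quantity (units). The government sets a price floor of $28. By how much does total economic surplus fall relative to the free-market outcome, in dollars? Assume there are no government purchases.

Rearranging supply gives qs = 2p - 14. Without the control the market clears where 161 - 5p = 2p - 14, i.e. p* = 25 and q* = 36.
Because the floor (28) lies above the market-clearing price, it is binding.
At p = 28: qd = 161 - 5·28 = 21 and qs = 2·28 - 14 = 42.
Quantity traded falls to 21. At q = 21 the demand price is (161 - 21)/5 = 28 and the supply price is (14 + 21)/2 = 17.5.
Deadweight loss = ½ · (28 - 17.5) · (36 - 21) = ½ · 10.5 · 15 = 78.75.

78.75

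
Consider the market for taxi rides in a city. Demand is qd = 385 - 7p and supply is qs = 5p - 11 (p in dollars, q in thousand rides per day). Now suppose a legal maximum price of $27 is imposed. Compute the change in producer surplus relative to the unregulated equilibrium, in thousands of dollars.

-834

Setting quantity demanded equal to quantity supplied, 385 - 7p = 5p - 11, gives p* = 33 and q* = 154.
Because the ceiling (27) lies below the market-clearing price, it is binding.
At p = 27: qd = 385 - 7·27 = 196 and qs = 5·27 - 11 = 124.
Producer surplus without the control is ½ · (33 - 2.2) · 154 = 2371.6.
With the ceiling, producers sell 124 units at 27, so PS = ½ · (27 - 2.2) · 124 = 1537.6.
Change in producer surplus = 1537.6 - 2371.6 = -834.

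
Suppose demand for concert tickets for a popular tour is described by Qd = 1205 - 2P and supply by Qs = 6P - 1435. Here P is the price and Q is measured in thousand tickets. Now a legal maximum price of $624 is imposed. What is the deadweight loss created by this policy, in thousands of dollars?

In a free market, 1205 - 2P = 6P - 1435 gives the equilibrium P* = 330, Q* = 545.
Since 624 is above P* = 330, the ceiling does not bind and the free-market outcome prevails.
Since the control does not bind, no trades are prevented and deadweight loss is zero.

0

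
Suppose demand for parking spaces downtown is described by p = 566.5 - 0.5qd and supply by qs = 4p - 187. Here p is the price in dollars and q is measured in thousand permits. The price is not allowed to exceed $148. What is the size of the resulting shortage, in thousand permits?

Rearranging demand gives qd = 1133 - 2p. Equilibrium: 1133 - 2p = 4p - 187, so 1320 = 6p and p* = 220, q* = 693.
Because the ceiling (148) lies below the market-clearing price, it is binding.
At p = 148: qd = 1133 - 2·148 = 837 and qs = 4·148 - 187 = 405.
Shortage = qd - qs = 837 - 405 = 432.

432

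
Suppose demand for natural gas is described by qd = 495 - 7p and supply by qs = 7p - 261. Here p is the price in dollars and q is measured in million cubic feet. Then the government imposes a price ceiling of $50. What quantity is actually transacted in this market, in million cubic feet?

Setting quantity demanded equal to quantity supplied, 495 - 7p = 7p - 261, gives p* = 54 and q* = 117.
Since 50 < 54, the ceiling is binding.
At p = 50: qd = 495 - 7·50 = 145 and qs = 7·50 - 261 = 89.
The quantity actually transacted is the short side, supply: 89.

89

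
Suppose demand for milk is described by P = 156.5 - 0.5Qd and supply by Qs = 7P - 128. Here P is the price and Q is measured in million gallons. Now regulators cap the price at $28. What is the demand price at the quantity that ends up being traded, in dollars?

122.5

Rearranging demand gives Qd = 313 - 2P. Setting quantity demanded equal to quantity supplied, 313 - 2P = 7P - 128, gives P* = 49 and Q* = 215.
The ceiling of 28 is below the equilibrium price 49, so it binds.
At P = 28: Qd = 313 - 2·28 = 257 and Qs = 7·28 - 128 = 68.
Only 68 units reach the market. On the demand curve, the marginal buyer's willingness to pay at Q = 68 is (313 - 68)/2 = 122.5.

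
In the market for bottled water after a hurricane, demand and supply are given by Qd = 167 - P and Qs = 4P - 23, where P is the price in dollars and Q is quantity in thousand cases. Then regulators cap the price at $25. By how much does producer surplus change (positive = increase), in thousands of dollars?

-1339

Without the control the market clears where 167 - P = 4P - 23, i.e. P* = 38 and Q* = 129.
Because the ceiling (25) lies below the market-clearing price, it is binding.
At P = 25: Qd = 167 - 25 = 142 and Qs = 4·25 - 23 = 77.
Producer surplus without the control is ½ · (38 - 5.75) · 129 = 2080.125.
With the ceiling, producers sell 77 units at 25, so PS = ½ · (25 - 5.75) · 77 = 741.125.
Change in producer surplus = 741.125 - 2080.125 = -1339.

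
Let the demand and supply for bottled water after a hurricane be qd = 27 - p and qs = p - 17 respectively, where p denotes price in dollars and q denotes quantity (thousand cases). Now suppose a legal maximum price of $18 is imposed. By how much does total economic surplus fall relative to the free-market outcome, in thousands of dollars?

Equilibrium: 27 - p = p - 17, so 44 = 2p and p* = 22, q* = 5.
Because the ceiling (18) lies below the market-clearing price, it is binding.
At p = 18: qd = 27 - 18 = 9 and qs = 18 - 17 = 1.
Quantity traded falls to 1. At q = 1 the demand price is 27 - 1 = 26 and the supply price is 17 + 1 = 18.
Deadweight loss = ½ · (26 - 18) · (5 - 1) = ½ · 8 · 4 = 16.

16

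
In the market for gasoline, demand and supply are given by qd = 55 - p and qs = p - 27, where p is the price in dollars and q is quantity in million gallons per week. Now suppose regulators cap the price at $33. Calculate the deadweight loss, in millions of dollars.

64

Setting quantity demanded equal to quantity supplied, 55 - p = p - 27, gives p* = 41 and q* = 14.
Because the ceiling (33) lies below the market-clearing price, it is binding.
At p = 33: qd = 55 - 33 = 22 and qs = 33 - 27 = 6.
Quantity traded falls to 6. At q = 6 the demand price is 55 - 6 = 49 and the supply price is 27 + 6 = 33.
Deadweight loss = ½ · (49 - 33) · (14 - 6) = ½ · 16 · 8 = 64.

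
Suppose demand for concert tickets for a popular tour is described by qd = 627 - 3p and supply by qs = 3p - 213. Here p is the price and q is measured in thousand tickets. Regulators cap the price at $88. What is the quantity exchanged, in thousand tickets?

51

Without the control the market clears where 627 - 3p = 3p - 213, i.e. p* = 140 and q* = 207.
Since 88 < 140, the ceiling is binding.
At p = 88: qd = 627 - 3·88 = 363 and qs = 3·88 - 213 = 51.
The quantity actually transacted is the short side, supply: 51.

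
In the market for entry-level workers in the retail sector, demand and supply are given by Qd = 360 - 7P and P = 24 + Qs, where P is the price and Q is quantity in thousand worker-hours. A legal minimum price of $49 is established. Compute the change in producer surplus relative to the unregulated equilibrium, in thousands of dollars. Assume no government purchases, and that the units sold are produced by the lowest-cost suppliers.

Rearranging supply gives Qs = P - 24. In a free market, 360 - 7P = P - 24 gives the equilibrium P* = 48, Q* = 24.
Because the floor (49) lies above the market-clearing price, it is binding.
At P = 49: Qd = 360 - 7·49 = 17 and Qs = 49 - 24 = 25.
Producer surplus without the control is ½ · (48 - 24) · 24 = 288.
With the floor, 17 units are sold at 49. The supply price at Q = 17 is 41, so PS = ½ · [(49 - 24) + (49 - 41)] · 17 = 280.5.
Change in producer surplus = 280.5 - 288 = -7.5.

-7.5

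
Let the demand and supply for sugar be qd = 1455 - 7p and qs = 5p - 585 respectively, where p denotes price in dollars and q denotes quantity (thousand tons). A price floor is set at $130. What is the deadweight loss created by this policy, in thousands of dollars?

Equilibrium: 1455 - 7p = 5p - 585, so 2040 = 12p and p* = 170, q* = 265.
The floor of 130 is below the equilibrium price 170, so it is not binding; the market clears at p* = 170, q* = 265.
Since the control does not bind, no trades are prevented and deadweight loss is zero.

0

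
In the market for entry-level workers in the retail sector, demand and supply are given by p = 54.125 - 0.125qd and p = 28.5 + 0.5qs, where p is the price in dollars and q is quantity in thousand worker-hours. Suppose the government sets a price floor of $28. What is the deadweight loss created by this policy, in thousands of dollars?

Rearranging demand gives qd = 433 - 8p; rearranging supply gives qs = 2p - 57. Setting quantity demanded equal to quantity supplied, 433 - 8p = 2p - 57, gives p* = 49 and q* = 41.
The floor of 28 is below the equilibrium price 49, so it is not binding; the market clears at p* = 49, q* = 41.
Since the control does not bind, no trades are prevented and deadweight loss is zero.

0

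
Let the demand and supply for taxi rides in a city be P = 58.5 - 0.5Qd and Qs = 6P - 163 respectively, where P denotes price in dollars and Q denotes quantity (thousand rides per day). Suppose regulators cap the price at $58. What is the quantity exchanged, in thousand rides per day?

Rearranging demand gives Qd = 117 - 2P. Setting quantity demanded equal to quantity supplied, 117 - 2P = 6P - 163, gives P* = 35 and Q* = 47.
The ceiling of 58 is above the equilibrium price 35, so it is not binding; the market clears at P* = 35, Q* = 47.

47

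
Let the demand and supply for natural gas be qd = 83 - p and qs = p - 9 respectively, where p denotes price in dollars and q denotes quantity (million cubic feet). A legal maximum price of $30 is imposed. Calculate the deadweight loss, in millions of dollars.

Equilibrium: 83 - p = p - 9, so 92 = 2p and p* = 46, q* = 37.
Because the ceiling (30) lies below the market-clearing price, it is binding.
At p = 30: qd = 83 - 30 = 53 and qs = 30 - 9 = 21.
Quantity traded falls to 21. At q = 21 the demand price is 83 - 21 = 62 and the supply price is 9 + 21 = 30.
Deadweight loss = ½ · (62 - 30) · (37 - 21) = ½ · 32 · 16 = 256.

256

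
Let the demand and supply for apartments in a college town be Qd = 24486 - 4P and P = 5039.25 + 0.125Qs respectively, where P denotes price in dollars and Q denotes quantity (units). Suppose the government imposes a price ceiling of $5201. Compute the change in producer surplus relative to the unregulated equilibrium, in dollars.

-415910

Rearranging supply gives Qs = 8P - 40314. Without the control the market clears where 24486 - 4P = 8P - 40314, i.e. P* = 5400 and Q* = 2886.
Since 5201 < 5400, the ceiling is binding.
At P = 5201: Qd = 24486 - 4·5201 = 3682 and Qs = 8·5201 - 40314 = 1294.
Producer surplus without the control is ½ · (5400 - 5039.25) · 2886 = 520562.25.
With the ceiling, producers sell 1294 units at 5201, so PS = ½ · (5201 - 5039.25) · 1294 = 104652.25.
Change in producer surplus = 104652.25 - 520562.25 = -415910.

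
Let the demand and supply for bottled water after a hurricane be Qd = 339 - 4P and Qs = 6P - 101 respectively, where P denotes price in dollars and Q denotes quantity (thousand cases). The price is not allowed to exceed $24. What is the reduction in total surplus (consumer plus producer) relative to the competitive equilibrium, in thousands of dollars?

Equilibrium: 339 - 4P = 6P - 101, so 440 = 10P and P* = 44, Q* = 163.
The ceiling of 24 is below the equilibrium price 44, so it binds.
At P = 24: Qd = 339 - 4·24 = 243 and Qs = 6·24 - 101 = 43.
Quantity traded falls to 43. At Q = 43 the demand price is (339 - 43)/4 = 74 and the supply price is (101 + 43)/6 = 24.
Deadweight loss = ½ · (74 - 24) · (163 - 43) = ½ · 50 · 120 = 3000.

3000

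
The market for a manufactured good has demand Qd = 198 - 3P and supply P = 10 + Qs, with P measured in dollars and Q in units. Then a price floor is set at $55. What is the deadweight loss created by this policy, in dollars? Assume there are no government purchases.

Rearranging supply gives Qs = P - 10. In a free market, 198 - 3P = P - 10 gives the equilibrium P* = 52, Q* = 42.
The floor of 55 is above the equilibrium price 52, so it binds.
At P = 55: Qd = 198 - 3·55 = 33 and Qs = 55 - 10 = 45.
Quantity traded falls to 33. At Q = 33 the demand price is (198 - 33)/3 = 55 and the supply price is 10 + 33 = 43.
Deadweight loss = ½ · (55 - 43) · (42 - 33) = ½ · 12 · 9 = 54.

54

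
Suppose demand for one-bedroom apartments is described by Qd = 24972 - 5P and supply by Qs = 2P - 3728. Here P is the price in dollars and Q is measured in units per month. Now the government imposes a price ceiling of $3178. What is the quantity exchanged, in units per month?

2628

In a free market, 24972 - 5P = 2P - 3728 gives the equilibrium P* = 4100, Q* = 4472.
Because the ceiling (3178) lies below the market-clearing price, it is binding.
At P = 3178: Qd = 24972 - 5·3178 = 9082 and Qs = 2·3178 - 3728 = 2628.
The quantity actually transacted is the short side, supply: 2628.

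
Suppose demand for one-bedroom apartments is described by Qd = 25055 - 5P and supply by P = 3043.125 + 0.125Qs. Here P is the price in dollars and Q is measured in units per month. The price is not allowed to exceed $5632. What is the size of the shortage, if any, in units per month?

Rearranging supply gives Qs = 8P - 24345. Setting quantity demanded equal to quantity supplied, 25055 - 5P = 8P - 24345, gives P* = 3800 and Q* = 6055.
Since 5632 is above P* = 3800, the ceiling does not bind and the free-market outcome prevails.
Since the control does not bind, there is no shortage.

0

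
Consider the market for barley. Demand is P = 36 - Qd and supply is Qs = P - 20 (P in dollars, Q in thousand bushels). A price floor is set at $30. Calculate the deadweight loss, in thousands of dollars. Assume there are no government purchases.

Rearranging demand gives Qd = 36 - P. In a free market, 36 - P = P - 20 gives the equilibrium P* = 28, Q* = 8.
Because the floor (30) lies above the market-clearing price, it is binding.
At P = 30: Qd = 36 - 30 = 6 and Qs = 30 - 20 = 10.
Quantity traded falls to 6. At Q = 6 the demand price is 36 - 6 = 30 and the supply price is 20 + 6 = 26.
Deadweight loss = ½ · (30 - 26) · (8 - 6) = ½ · 4 · 2 = 4.

4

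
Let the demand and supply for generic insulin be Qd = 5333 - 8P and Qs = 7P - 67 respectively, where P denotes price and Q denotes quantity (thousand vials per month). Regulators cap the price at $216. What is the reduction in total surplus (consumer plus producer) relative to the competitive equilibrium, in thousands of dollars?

136080

In a free market, 5333 - 8P = 7P - 67 gives the equilibrium P* = 360, Q* = 2453.
The ceiling of 216 is below the equilibrium price 360, so it binds.
At P = 216: Qd = 5333 - 8·216 = 3605 and Qs = 7·216 - 67 = 1445.
Quantity traded falls to 1445. At Q = 1445 the demand price is (5333 - 1445)/8 = 486 and the supply price is (67 + 1445)/7 = 216.
Deadweight loss = ½ · (486 - 216) · (2453 - 1445) = ½ · 270 · 1008 = 136080.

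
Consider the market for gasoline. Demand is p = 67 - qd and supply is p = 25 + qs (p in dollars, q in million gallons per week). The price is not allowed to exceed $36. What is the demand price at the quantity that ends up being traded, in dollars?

Rearranging demand gives qd = 67 - p; rearranging supply gives qs = p - 25. Equilibrium: 67 - p = p - 25, so 92 = 2p and p* = 46, q* = 21.
Since 36 < 46, the ceiling is binding.
At p = 36: qd = 67 - 36 = 31 and qs = 36 - 25 = 11.
Only 11 units reach the market. On the demand curve, the marginal buyer's willingness to pay at q = 11 is (67 - 11) = 56.

56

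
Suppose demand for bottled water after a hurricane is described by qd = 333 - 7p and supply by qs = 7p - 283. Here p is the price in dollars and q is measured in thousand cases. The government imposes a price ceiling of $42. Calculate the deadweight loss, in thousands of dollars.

Without the control the market clears where 333 - 7p = 7p - 283, i.e. p* = 44 and q* = 25.
The ceiling of 42 is below the equilibrium price 44, so it binds.
At p = 42: qd = 333 - 7·42 = 39 and qs = 7·42 - 283 = 11.
Quantity traded falls to 11. At q = 11 the demand price is (333 - 11)/7 = 46 and the supply price is (283 + 11)/7 = 42.
Deadweight loss = ½ · (46 - 42) · (25 - 11) = ½ · 4 · 14 = 28.

28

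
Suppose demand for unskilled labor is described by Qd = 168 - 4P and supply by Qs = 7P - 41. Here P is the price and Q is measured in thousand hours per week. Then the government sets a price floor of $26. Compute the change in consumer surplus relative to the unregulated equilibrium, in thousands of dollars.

Without the control the market clears where 168 - 4P = 7P - 41, i.e. P* = 19 and Q* = 92.
The floor of 26 is above the equilibrium price 19, so it binds.
At P = 26: Qd = 168 - 4·26 = 64 and Qs = 7·26 - 41 = 141.
Consumer surplus without the control is ½ · (42 - 19) · 92 = 1058.
With the floor, consumers buy 64 units at 26, so CS = ½ · (42 - 26) · 64 = 512.
Change in consumer surplus = 512 - 1058 = -546.

-546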